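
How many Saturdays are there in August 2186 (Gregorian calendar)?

August 2186 has 31 days and begins on Tuesday.
The first Saturday is August 5.
Saturdays fall on 5, 12, 19, 26 — that's 4.

4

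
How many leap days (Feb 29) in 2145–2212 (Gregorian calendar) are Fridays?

2

Leap years in 2145–2212: 16 of them.
Feb 29 weekday advances by 5 (mod 7) from one leap year to the next four years later (or differs when a century non-leap intervenes).
Leap-day weekdays: 2148:Thu 2152:Tue 2156:Sun 2160:Fri✓ 2164:Wed 2168:Mon 2172:Sat 2176:Thu 2180:Tue 2184:Sun 2188:Fri✓ 2192:Wed 2196:Mon 2204:Wed 2208:Mon 2212:Sat
Friday: 2160, 2188 → 2.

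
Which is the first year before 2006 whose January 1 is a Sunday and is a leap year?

1984

Jan 1 advances by 2 weekdays after a leap year and by 1 after a common year.
2006: Jan 1 is Sunday.
2005: Saturday
2004: Thursday (leap)
2003: Wednesday
2002: Tuesday
2001: Monday
2000: Saturday (leap)
1999: Friday
1998: Thursday
1997: Wednesday
1996: Monday (leap)
1995: Sunday
1994: Saturday
1993: Friday
1992: Wednesday (leap)
1991: Tuesday
1990: Monday
1989: Sunday
1988: Friday (leap)
1987: Thursday
1986: Wednesday
1985: Tuesday
1984: Sunday (leap)
1984 begins on a Sunday and is a leap year.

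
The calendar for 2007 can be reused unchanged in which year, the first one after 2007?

2018

Two years share a calendar iff Jan 1 falls on the same weekday and both are leap or both are common. 2007: Jan 1 is Monday, common year.
2008: Jan 1 Tuesday, leap
2009: Jan 1 Thursday, common
2010: Jan 1 Friday, common
2011: Jan 1 Saturday, common
2012: Jan 1 Sunday, leap
2013: Jan 1 Tuesday, common
2014: Jan 1 Wednesday, common
2015: Jan 1 Thursday, common
2016: Jan 1 Friday, leap
2017: Jan 1 Sunday, common
2018: Jan 1 Monday, common
2018 matches on both conditions.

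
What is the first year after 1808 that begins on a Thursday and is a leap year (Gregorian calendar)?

Jan 1 advances by 2 weekdays after a leap year and by 1 after a common year.
1808: Jan 1 is Friday (leap).
1809: Sunday
1810: Monday
1811: Tuesday
1812: Wednesday (leap)
1813: Friday
1814: Saturday
1815: Sunday
1816: Monday (leap)
1817: Wednesday
1818: Thursday
1819: Friday
1820: Saturday (leap)
1821: Monday
1822: Tuesday
1823: Wednesday
1824: Thursday (leap)
1824 begins on a Thursday and is a leap year.

1824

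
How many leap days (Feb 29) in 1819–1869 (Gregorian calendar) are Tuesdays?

2

Leap years in 1819–1869: 13 of them.
Feb 29 weekday advances by 5 (mod 7) from one leap year to the next four years later (or differs when a century non-leap intervenes).
Leap-day weekdays: 1820:Tue✓ 1824:Sun 1828:Fri 1832:Wed 1836:Mon 1840:Sat 1844:Thu 1848:Tue✓ 1852:Sun 1856:Fri 1860:Wed 1864:Mon 1868:Sat
Tuesday: 1820, 1848 → 2.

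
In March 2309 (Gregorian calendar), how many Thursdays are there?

March 2309 has 31 days and begins on Monday.
The first Thursday is March 4.
Thursdays fall on 4, 11, 18, 25 — that's 4.

4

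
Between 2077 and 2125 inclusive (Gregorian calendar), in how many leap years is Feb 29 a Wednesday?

2

Leap years in 2077–2125: 11 of them.
Feb 29 weekday advances by 5 (mod 7) from one leap year to the next four years later (or differs when a century non-leap intervenes).
Leap-day weekdays: 2080:Thu 2084:Tue 2088:Sun 2092:Fri 2096:Wed✓ 2104:Fri 2108:Wed✓ 2112:Mon 2116:Sat 2120:Thu 2124:Tue
Wednesday: 2096, 2108 → 2.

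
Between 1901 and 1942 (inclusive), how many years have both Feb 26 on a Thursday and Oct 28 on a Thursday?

1

Check each year's weekday for Feb 26 and Oct 28:
  1901: Tue/Mon  1902: Wed/Tue  1903: Thu/Wed  1904: Fri/Fri  1905: Sun/Sat  1906: Mon/Sun  1907: Tue/Mon  1908: Wed/Wed  1909: Fri/Thu  1910: Sat/Fri  1911: Sun/Sat  1912: Mon/Mon  1913: Wed/Tue  1914: Thu/Wed  …(14 more)…  1929: Tue/Mon  1930: Wed/Tue  1931: Thu/Wed  1932: Fri/Fri  1933: Sun/Sat  1934: Mon/Sun  1935: Tue/Mon  1936: Wed/Wed  1937: Fri/Thu  1938: Sat/Fri  1939: Sun/Sat  1940: Mon/Mon  1941: Wed/Tue  1942: Thu/Wed
Both conditions hold in: 1920 — 1.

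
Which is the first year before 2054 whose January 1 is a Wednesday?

Jan 1 advances by 2 weekdays after a leap year and by 1 after a common year.
2054: Jan 1 is Thursday.
2053: Wednesday
2053 begins on a Wednesday

2053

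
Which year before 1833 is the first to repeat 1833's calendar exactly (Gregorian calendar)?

Two years share a calendar iff Jan 1 falls on the same weekday and both are leap or both are common. 1833: Jan 1 is Tuesday, common year.
1832: Jan 1 Sunday, leap
1831: Jan 1 Saturday, common
1830: Jan 1 Friday, common
1829: Jan 1 Thursday, common
1828: Jan 1 Tuesday, leap
1827: Jan 1 Monday, common
1826: Jan 1 Sunday, common
1825: Jan 1 Saturday, common
1824: Jan 1 Thursday, leap
1823: Jan 1 Wednesday, common
1822: Jan 1 Tuesday, common
1822 matches on both conditions.

1822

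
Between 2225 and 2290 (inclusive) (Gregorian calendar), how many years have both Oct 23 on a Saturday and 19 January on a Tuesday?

7

Check each year's weekday for Oct 23 and 19 January:
  2225: Sun/Wed  2226: Mon/Thu  2227: Tue/Fri  2228: Thu/Sat  2229: Fri/Mon  2230: Sat/Tue ✓  2231: Sun/Wed  2232: Tue/Thu  2233: Wed/Sat  2234: Thu/Sun  2235: Fri/Mon  2236: Sun/Tue  2237: Mon/Thu  2238: Tue/Fri  …(38 more)…  2277: Tue/Fri  2278: Wed/Sat  2279: Thu/Sun  2280: Sat/Mon  2281: Sun/Wed  2282: Mon/Thu  2283: Tue/Fri  2284: Thu/Sat  2285: Fri/Mon  2286: Sat/Tue ✓  2287: Sun/Wed  2288: Tue/Thu  2289: Wed/Sat  2290: Thu/Sun
Both conditions hold in: 2230, 2241, 2247, 2258, 2269, 2275, 2286 — 7.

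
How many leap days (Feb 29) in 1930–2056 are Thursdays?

5

Leap years in 1930–2056: 32 of them.
Feb 29 weekday advances by 5 (mod 7) from one leap year to the next four years later (or differs when a century non-leap intervenes).
Leap-day weekdays: 1932:Mon 1936:Sat 1940:Thu✓ 1944:Tue 1948:Sun 1952:Fri 1956:Wed 1960:Mon 1964:Sat 1968:Thu✓ 1972:Tue 1976:Sun 1980:Fri …(6 more)… 2008:Fri 2012:Wed 2016:Mon 2020:Sat 2024:Thu✓ 2028:Tue 2032:Sun 2036:Fri 2040:Wed 2044:Mon 2048:Sat 2052:Thu✓ 2056:Tue
Thursday: 1940, 1968, 1996, 2024, 2052 → 5.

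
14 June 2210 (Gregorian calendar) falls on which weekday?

January 1, 2210 is a Monday.
June 14 is day 165 of the year, i.e. 164 days after Jan 1.
164 mod 7 = 3, so advance 3 weekdays from Monday: Thursday.

Thursday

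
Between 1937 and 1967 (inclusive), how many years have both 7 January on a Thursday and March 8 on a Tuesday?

Check each year's weekday for 7 January and March 8:
  1937: Thu/Mon  1938: Fri/Tue  1939: Sat/Wed  1940: Sun/Fri  1941: Tue/Sat  1942: Wed/Sun  1943: Thu/Mon  1944: Fri/Wed  1945: Sun/Thu  1946: Mon/Fri  1947: Tue/Sat  1948: Wed/Mon  1949: Fri/Tue  1950: Sat/Wed  …(3 more)…  1954: Thu/Mon  1955: Fri/Tue  1956: Sat/Thu  1957: Mon/Fri  1958: Tue/Sat  1959: Wed/Sun  1960: Thu/Tue ✓  1961: Sat/Wed  1962: Sun/Thu  1963: Mon/Fri  1964: Tue/Sun  1965: Thu/Mon  1966: Fri/Tue  1967: Sat/Wed
Both conditions hold in: 1960 — 1.

1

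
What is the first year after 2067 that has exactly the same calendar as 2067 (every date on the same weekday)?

Two years share a calendar iff Jan 1 falls on the same weekday and both are leap or both are common. 2067: Jan 1 is Saturday, common year.
2068: Jan 1 Sunday, leap
2069: Jan 1 Tuesday, common
2070: Jan 1 Wednesday, common
2071: Jan 1 Thursday, common
2072: Jan 1 Friday, leap
2073: Jan 1 Sunday, common
2074: Jan 1 Monday, common
2075: Jan 1 Tuesday, common
2076: Jan 1 Wednesday, leap
2077: Jan 1 Friday, common
2078: Jan 1 Saturday, common
2078 matches on both conditions.

2078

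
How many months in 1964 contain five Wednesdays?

5

A month of length L has five Wednesdays iff its first Wednesday is on day ≤ L−28 (so day 1–3 in a 31-day month, 1–2 in a 30-day month, day 1 in a leap February).
Checking each month of 1964: Jan starts Wed (31d) ✓; Feb starts Sat (29d); Mar starts Sun (31d); Apr starts Wed (30d) ✓; May starts Fri (31d); Jun starts Mon (30d); Jul starts Wed (31d) ✓; Aug starts Sat (31d); Sep starts Tue (30d) ✓; Oct starts Thu (31d); Nov starts Sun (30d); Dec starts Tue (31d) ✓.
Five-Wednesday months: January, April, July, September, December → 5.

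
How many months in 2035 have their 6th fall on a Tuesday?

Check the 6th of each month of 2035: Jan 6: Sat, Feb 6: Tue, Mar 6: Tue, Apr 6: Fri, May 6: Sun, Jun 6: Wed, Jul 6: Fri, Aug 6: Mon, Sep 6: Thu, Oct 6: Sat, Nov 6: Tue, Dec 6: Thu.
Tuesday occurs in February, March, November — 3 months.

3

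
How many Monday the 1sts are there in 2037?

1

Check the 1st of each month of 2037: Jan 1: Thu, Feb 1: Sun, Mar 1: Sun, Apr 1: Wed, May 1: Fri, Jun 1: Mon, Jul 1: Wed, Aug 1: Sat, Sep 1: Tue, Oct 1: Thu, Nov 1: Sun, Dec 1: Tue.
Monday occurs in June — 1 month.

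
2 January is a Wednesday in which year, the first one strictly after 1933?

From one year to the next, a fixed date's weekday advances by 1, or by 2 when a Feb 29 lies between the two dates.
1933: January 2 is Monday.
1934: Tuesday (+1)
1935: Wednesday (+1)
2 January falls on a Wednesday in 1935.

1935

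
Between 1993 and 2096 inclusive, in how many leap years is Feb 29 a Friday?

4

Leap years in 1993–2096: 26 of them.
Feb 29 weekday advances by 5 (mod 7) from one leap year to the next four years later (or differs when a century non-leap intervenes).
Leap-day weekdays: 1996:Thu 2000:Tue 2004:Sun 2008:Fri✓ 2012:Wed 2016:Mon 2020:Sat 2024:Thu 2028:Tue 2032:Sun 2036:Fri✓ 2040:Wed 2044:Mon 2048:Sat 2052:Thu 2056:Tue 2060:Sun 2064:Fri✓ 2068:Wed 2072:Mon 2076:Sat 2080:Thu 2084:Tue 2088:Sun 2092:Fri✓ 2096:Wed
Friday: 2008, 2036, 2064, 2092 → 4.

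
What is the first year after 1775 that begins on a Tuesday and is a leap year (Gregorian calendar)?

Jan 1 advances by 2 weekdays after a leap year and by 1 after a common year.
1775: Jan 1 is Sunday.
1776: Monday (leap)
1777: Wednesday
1778: Thursday
1779: Friday
1780: Saturday (leap)
1781: Monday
1782: Tuesday
1783: Wednesday
1784: Thursday (leap)
1785: Saturday
1786: Sunday
1787: Monday
1788: Tuesday (leap)
1788 begins on a Tuesday and is a leap year.

1788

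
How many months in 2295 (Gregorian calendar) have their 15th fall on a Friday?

3

Check the 15th of each month of 2295: Jan 15: Tue, Feb 15: Fri, Mar 15: Fri, Apr 15: Mon, May 15: Wed, Jun 15: Sat, Jul 15: Mon, Aug 15: Thu, Sep 15: Sun, Oct 15: Tue, Nov 15: Fri, Dec 15: Sun.
Friday occurs in February, March, November — 3 months.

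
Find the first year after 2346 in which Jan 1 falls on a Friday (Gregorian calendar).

Jan 1 advances by 2 weekdays after a leap year and by 1 after a common year.
2346: Jan 1 is Tuesday.
2347: Wednesday
2348: Thursday (leap)
2349: Saturday
2350: Sunday
2351: Monday
2352: Tuesday (leap)
2353: Thursday
2354: Friday
2354 begins on a Friday

2354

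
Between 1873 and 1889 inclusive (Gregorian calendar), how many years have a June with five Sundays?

June has 30 days; it has five Sundays when Sunday falls among the first (month-length − 28) days — i.e. when June 1 is one of Sunday/Saturday.
June 1 by year: 1873:Sun✓ 1874:Mon 1875:Tue 1876:Thu 1877:Fri 1878:Sat✓ 1879:Sun✓ 1880:Tue 1881:Wed 1882:Thu 1883:Fri 1884:Sun✓ 1885:Mon 1886:Tue 1887:Wed 1888:Fri 1889:Sat✓
Years with five Sundays: 1873, 1878, 1879, 1884, 1889 → 5.

5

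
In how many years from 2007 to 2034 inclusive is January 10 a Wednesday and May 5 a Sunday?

1

Check each year's weekday for January 10 and May 5:
  2007: Wed/Sat  2008: Thu/Mon  2009: Sat/Tue  2010: Sun/Wed  2011: Mon/Thu  2012: Tue/Sat  2013: Thu/Sun  2014: Fri/Mon  2015: Sat/Tue  2016: Sun/Thu  2017: Tue/Fri  2018: Wed/Sat  2019: Thu/Sun  2020: Fri/Tue  2021: Sun/Wed  2022: Mon/Thu  2023: Tue/Fri  2024: Wed/Sun ✓  2025: Fri/Mon  2026: Sat/Tue  2027: Sun/Wed  2028: Mon/Fri  2029: Wed/Sat  2030: Thu/Sun  2031: Fri/Mon  2032: Sat/Wed  2033: Mon/Thu  2034: Tue/Fri
Both conditions hold in: 2024 — 1.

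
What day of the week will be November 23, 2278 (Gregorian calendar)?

January 1, 2278 is a Tuesday.
November 23 is day 327 of the year, i.e. 326 days after Jan 1.
326 mod 7 = 4, so advance 4 weekdays from Tuesday: Saturday.

Saturday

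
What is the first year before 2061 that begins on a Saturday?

Jan 1 advances by 2 weekdays after a leap year and by 1 after a common year.
2061: Jan 1 is Saturday.
2060: Thursday (leap)
2059: Wednesday
2058: Tuesday
2057: Monday
2056: Saturday (leap)
2056 begins on a Saturday

2056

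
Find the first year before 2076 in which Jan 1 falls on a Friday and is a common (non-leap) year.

2066

Jan 1 advances by 2 weekdays after a leap year and by 1 after a common year.
2076: Jan 1 is Wednesday (leap).
2075: Tuesday
2074: Monday
2073: Sunday
2072: Friday (leap)
2071: Thursday
2070: Wednesday
2069: Tuesday
2068: Sunday (leap)
2067: Saturday
2066: Friday
2066 begins on a Friday and is a common year.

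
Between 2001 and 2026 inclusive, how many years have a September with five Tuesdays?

8

September has 30 days; it has five Tuesdays when Tuesday falls among the first (month-length − 28) days — i.e. when September 1 is one of Tuesday/Monday.
September 1 by year: 2001:Sat 2002:Sun 2003:Mon✓ 2004:Wed 2005:Thu 2006:Fri 2007:Sat 2008:Mon✓ 2009:Tue✓ 2010:Wed 2011:Thu 2012:Sat 2013:Sun 2014:Mon✓ 2015:Tue✓ 2016:Thu 2017:Fri 2018:Sat 2019:Sun 2020:Tue✓ 2021:Wed 2022:Thu 2023:Fri 2024:Sun 2025:Mon✓ 2026:Tue✓
Years with five Tuesdays: 2003, 2008, 2009, 2014, 2015, 2020, 2025, 2026 → 8.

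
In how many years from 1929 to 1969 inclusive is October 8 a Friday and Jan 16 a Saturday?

4

Check each year's weekday for October 8 and Jan 16:
  1929: Tue/Wed  1930: Wed/Thu  1931: Thu/Fri  1932: Sat/Sat  1933: Sun/Mon  1934: Mon/Tue  1935: Tue/Wed  1936: Thu/Thu  1937: Fri/Sat ✓  1938: Sat/Sun  1939: Sun/Mon  1940: Tue/Tue  1941: Wed/Thu  1942: Thu/Fri  …(13 more)…  1956: Mon/Mon  1957: Tue/Wed  1958: Wed/Thu  1959: Thu/Fri  1960: Sat/Sat  1961: Sun/Mon  1962: Mon/Tue  1963: Tue/Wed  1964: Thu/Thu  1965: Fri/Sat ✓  1966: Sat/Sun  1967: Sun/Mon  1968: Tue/Tue  1969: Wed/Thu
Both conditions hold in: 1937, 1943, 1954, 1965 — 4.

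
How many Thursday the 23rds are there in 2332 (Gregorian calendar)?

Check the 23rd of each month of 2332: Jan 23: Sat, Feb 23: Tue, Mar 23: Wed, Apr 23: Sat, May 23: Mon, Jun 23: Thu, Jul 23: Sat, Aug 23: Tue, Sep 23: Fri, Oct 23: Sun, Nov 23: Wed, Dec 23: Fri.
Thursday occurs in June — 1 month.

1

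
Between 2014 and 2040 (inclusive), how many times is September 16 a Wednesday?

4

Track September 16's weekday year by year (advancing +1, or +2 across a Feb 29):
  2014: Tue  2015: Wed (+1) ✓  2016: Fri (+2)  2017: Sat (+1)  2018: Sun (+1)
  2019: Mon (+1)  2020: Wed (+2) ✓  2021: Thu (+1)  2022: Fri (+1)  2023: Sat (+1)
  2024: Mon (+2)  2025: Tue (+1)  2026: Wed (+1) ✓  2027: Thu (+1)  2028: Sat (+2)
  2029: Sun (+1)  2030: Mon (+1)  2031: Tue (+1)  2032: Thu (+2)  2033: Fri (+1)
  2034: Sat (+1)  2035: Sun (+1)  2036: Tue (+2)  2037: Wed (+1) ✓  2038: Thu (+1)
  2039: Fri (+1)  2040: Sun (+2)
Wednesday years: 2015, 2020, 2026, 2037 — 4 in total.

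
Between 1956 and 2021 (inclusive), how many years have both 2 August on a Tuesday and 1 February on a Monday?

Check each year's weekday for 2 August and 1 February:
  1956: Thu/Wed  1957: Fri/Fri  1958: Sat/Sat  1959: Sun/Sun  1960: Tue/Mon ✓  1961: Wed/Wed  1962: Thu/Thu  1963: Fri/Fri  1964: Sun/Sat  1965: Mon/Mon  1966: Tue/Tue  1967: Wed/Wed  1968: Fri/Thu  1969: Sat/Sat  …(38 more)…  2008: Sat/Fri  2009: Sun/Sun  2010: Mon/Mon  2011: Tue/Tue  2012: Thu/Wed  2013: Fri/Fri  2014: Sat/Sat  2015: Sun/Sun  2016: Tue/Mon ✓  2017: Wed/Wed  2018: Thu/Thu  2019: Fri/Fri  2020: Sun/Sat  2021: Mon/Mon
Both conditions hold in: 1960, 1988, 2016 — 3.

3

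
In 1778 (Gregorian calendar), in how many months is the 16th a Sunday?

1

Check the 16th of each month of 1778: Jan 16: Fri, Feb 16: Mon, Mar 16: Mon, Apr 16: Thu, May 16: Sat, Jun 16: Tue, Jul 16: Thu, Aug 16: Sun, Sep 16: Wed, Oct 16: Fri, Nov 16: Mon, Dec 16: Wed.
Sunday occurs in August — 1 month.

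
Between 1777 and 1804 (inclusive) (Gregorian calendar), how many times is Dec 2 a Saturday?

3

Track Dec 2's weekday year by year (advancing +1, or +2 across a Feb 29):
  1777: Tue  1778: Wed (+1)  1779: Thu (+1)  1780: Sat (+2) ✓  1781: Sun (+1)
  1782: Mon (+1)  1783: Tue (+1)  1784: Thu (+2)  1785: Fri (+1)  1786: Sat (+1) ✓
  1787: Sun (+1)  1788: Tue (+2)  1789: Wed (+1)  1790: Thu (+1)  1791: Fri (+1)
  1792: Sun (+2)  1793: Mon (+1)  1794: Tue (+1)  1795: Wed (+1)  1796: Fri (+2)
  1797: Sat (+1) ✓  1798: Sun (+1)  1799: Mon (+1)  1800: Tue (+1)  1801: Wed (+1)
  1802: Thu (+1)  1803: Fri (+1)  1804: Sun (+2)
Saturday years: 1780, 1786, 1797 — 3 in total.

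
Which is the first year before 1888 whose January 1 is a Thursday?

1885

Jan 1 advances by 2 weekdays after a leap year and by 1 after a common year.
1888: Jan 1 is Sunday (leap).
1887: Saturday
1886: Friday
1885: Thursday
1885 begins on a Thursday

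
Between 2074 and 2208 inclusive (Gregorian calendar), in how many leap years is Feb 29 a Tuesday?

4

Leap years in 2074–2208: 32 of them.
Feb 29 weekday advances by 5 (mod 7) from one leap year to the next four years later (or differs when a century non-leap intervenes).
Leap-day weekdays: 2076:Sat 2080:Thu 2084:Tue✓ 2088:Sun 2092:Fri 2096:Wed 2104:Fri 2108:Wed 2112:Mon 2116:Sat 2120:Thu 2124:Tue✓ 2128:Sun …(6 more)… 2156:Sun 2160:Fri 2164:Wed 2168:Mon 2172:Sat 2176:Thu 2180:Tue✓ 2184:Sun 2188:Fri 2192:Wed 2196:Mon 2204:Wed 2208:Mon
Tuesday: 2084, 2124, 2152, 2180 → 4.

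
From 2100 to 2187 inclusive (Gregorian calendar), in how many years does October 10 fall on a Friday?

12

Track October 10's weekday year by year (advancing +1, or +2 across a Feb 29):
  2100: Sun  2101: Mon (+1)  2102: Tue (+1)  2103: Wed (+1)  2104: Fri (+2) ✓
  2105: Sat (+1)  2106: Sun (+1)  2107: Mon (+1)  2108: Wed (+2)  2109: Thu (+1)
  2110: Fri (+1) ✓  2111: Sat (+1)  2112: Mon (+2)  2113: Tue (+1)  … (60 more years) …
  2174: Mon (+1)  2175: Tue (+1)  2176: Thu (+2)  2177: Fri (+1) ✓  2178: Sat (+1)
  2179: Sun (+1)  2180: Tue (+2)  2181: Wed (+1)  2182: Thu (+1)  2183: Fri (+1) ✓
  2184: Sun (+2)  2185: Mon (+1)  2186: Tue (+1)  2187: Wed (+1)
Friday years: 2104, 2110, 2121, 2127, 2132, 2138, 2149, 2155, 2160, 2166, 2177, 2183 — 12 in total.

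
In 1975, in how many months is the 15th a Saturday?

3

Check the 15th of each month of 1975: Jan 15: Wed, Feb 15: Sat, Mar 15: Sat, Apr 15: Tue, May 15: Thu, Jun 15: Sun, Jul 15: Tue, Aug 15: Fri, Sep 15: Mon, Oct 15: Wed, Nov 15: Sat, Dec 15: Mon.
Saturday occurs in February, March, November — 3 months.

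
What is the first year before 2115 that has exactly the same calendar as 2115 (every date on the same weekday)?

Two years share a calendar iff Jan 1 falls on the same weekday and both are leap or both are common. 2115: Jan 1 is Tuesday, common year.
2114: Jan 1 Monday, common
2113: Jan 1 Sunday, common
2112: Jan 1 Friday, leap
2111: Jan 1 Thursday, common
2110: Jan 1 Wednesday, common
2109: Jan 1 Tuesday, common
2109 matches on both conditions.

2109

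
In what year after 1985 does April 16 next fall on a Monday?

From one year to the next, a fixed date's weekday advances by 1, or by 2 when a Feb 29 lies between the two dates.
1985: April 16 is Tuesday.
1986: Wednesday (+1)
1987: Thursday (+1)
1988: Saturday (+2)
1989: Sunday (+1)
1990: Monday (+1)
April 16 falls on a Monday in 1990.

1990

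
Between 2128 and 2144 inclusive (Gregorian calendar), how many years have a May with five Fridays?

May has 31 days; it has five Fridays when Friday falls among the first (month-length − 28) days — i.e. when May 1 is one of Friday/Thursday/Wednesday.
May 1 by year: 2128:Sat 2129:Sun 2130:Mon 2131:Tue 2132:Thu✓ 2133:Fri✓ 2134:Sat 2135:Sun 2136:Tue 2137:Wed✓ 2138:Thu✓ 2139:Fri✓ 2140:Sun 2141:Mon 2142:Tue 2143:Wed✓ 2144:Fri✓
Years with five Fridays: 2132, 2133, 2137, 2138, 2139, 2143, 2144 → 7.

7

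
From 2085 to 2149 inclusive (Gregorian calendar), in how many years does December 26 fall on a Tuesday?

8

Track December 26's weekday year by year (advancing +1, or +2 across a Feb 29):
  2085: Wed  2086: Thu (+1)  2087: Fri (+1)  2088: Sun (+2)  2089: Mon (+1)
  2090: Tue (+1) ✓  2091: Wed (+1)  2092: Fri (+2)  2093: Sat (+1)  2094: Sun (+1)
  2095: Mon (+1)  2096: Wed (+2)  2097: Thu (+1)  2098: Fri (+1)  … (37 more years) …
  2136: Wed (+2)  2137: Thu (+1)  2138: Fri (+1)  2139: Sat (+1)  2140: Mon (+2)
  2141: Tue (+1) ✓  2142: Wed (+1)  2143: Thu (+1)  2144: Sat (+2)  2145: Sun (+1)
  2146: Mon (+1)  2147: Tue (+1) ✓  2148: Thu (+2)  2149: Fri (+1)
Tuesday years: 2090, 2102, 2113, 2119, 2124, 2130, 2141, 2147 — 8 in total.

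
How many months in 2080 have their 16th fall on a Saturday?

2

Check the 16th of each month of 2080: Jan 16: Tue, Feb 16: Fri, Mar 16: Sat, Apr 16: Tue, May 16: Thu, Jun 16: Sun, Jul 16: Tue, Aug 16: Fri, Sep 16: Mon, Oct 16: Wed, Nov 16: Sat, Dec 16: Mon.
Saturday occurs in March, November — 2 months.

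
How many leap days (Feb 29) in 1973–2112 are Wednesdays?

Leap years in 1973–2112: 34 of them.
Feb 29 weekday advances by 5 (mod 7) from one leap year to the next four years later (or differs when a century non-leap intervenes).
Leap-day weekdays: 1976:Sun 1980:Fri 1984:Wed✓ 1988:Mon 1992:Sat 1996:Thu 2000:Tue 2004:Sun 2008:Fri 2012:Wed✓ 2016:Mon 2020:Sat 2024:Thu …(8 more)… 2060:Sun 2064:Fri 2068:Wed✓ 2072:Mon 2076:Sat 2080:Thu 2084:Tue 2088:Sun 2092:Fri 2096:Wed✓ 2104:Fri 2108:Wed✓ 2112:Mon
Wednesday: 1984, 2012, 2040, 2068, 2096, 2108 → 6.

6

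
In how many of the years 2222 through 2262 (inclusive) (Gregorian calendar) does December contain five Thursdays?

December has 31 days; it has five Thursdays when Thursday falls among the first (month-length − 28) days — i.e. when December 1 is one of Thursday/Wednesday/Tuesday.
December 1 by year: 2222:Sun 2223:Mon 2224:Wed✓ 2225:Thu✓ 2226:Fri 2227:Sat 2228:Mon 2229:Tue✓ 2230:Wed✓ 2231:Thu✓ 2232:Sat 2233:Sun 2234:Mon 2235:Tue✓ 2236:Thu✓ …(11 more)… 2248:Fri 2249:Sat 2250:Sun 2251:Mon 2252:Wed✓ 2253:Thu✓ 2254:Fri 2255:Sat 2256:Mon 2257:Tue✓ 2258:Wed✓ 2259:Thu✓ 2260:Sat 2261:Sun 2262:Mon
Years with five Thursdays: 2224, 2225, 2229, 2230, 2231, 2235, 2236, 2240, 2241, 2242, 2246, 2247, 2252, 2253, 2257, 2258, 2259 → 17.

17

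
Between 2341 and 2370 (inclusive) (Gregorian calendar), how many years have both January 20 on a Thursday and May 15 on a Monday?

1

Check each year's weekday for January 20 and May 15:
  2341: Mon/Thu  2342: Tue/Fri  2343: Wed/Sat  2344: Thu/Mon ✓  2345: Sat/Tue  2346: Sun/Wed  2347: Mon/Thu  2348: Tue/Sat  2349: Thu/Sun  2350: Fri/Mon  2351: Sat/Tue  2352: Sun/Thu  2353: Tue/Fri  2354: Wed/Sat  2355: Thu/Sun  2356: Fri/Tue  2357: Sun/Wed  2358: Mon/Thu  2359: Tue/Fri  2360: Wed/Sun  2361: Fri/Mon  2362: Sat/Tue  2363: Sun/Wed  2364: Mon/Fri  2365: Wed/Sat  2366: Thu/Sun  2367: Fri/Mon  2368: Sat/Wed  2369: Mon/Thu  2370: Tue/Fri
Both conditions hold in: 2344 — 1.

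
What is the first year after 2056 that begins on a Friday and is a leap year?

2072

Jan 1 advances by 2 weekdays after a leap year and by 1 after a common year.
2056: Jan 1 is Saturday (leap).
2057: Monday
2058: Tuesday
2059: Wednesday
2060: Thursday (leap)
2061: Saturday
2062: Sunday
2063: Monday
2064: Tuesday (leap)
2065: Thursday
2066: Friday
2067: Saturday
2068: Sunday (leap)
2069: Tuesday
2070: Wednesday
2071: Thursday
2072: Friday (leap)
2072 begins on a Friday and is a leap year.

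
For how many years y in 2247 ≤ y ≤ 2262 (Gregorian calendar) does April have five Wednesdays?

April has 30 days; it has five Wednesdays when Wednesday falls among the first (month-length − 28) days — i.e. when April 1 is one of Wednesday/Tuesday.
April 1 by year: 2247:Thu 2248:Sat 2249:Sun 2250:Mon 2251:Tue✓ 2252:Thu 2253:Fri 2254:Sat 2255:Sun 2256:Tue✓ 2257:Wed✓ 2258:Thu 2259:Fri 2260:Sun 2261:Mon 2262:Tue✓
Years with five Wednesdays: 2251, 2256, 2257, 2262 → 4.

4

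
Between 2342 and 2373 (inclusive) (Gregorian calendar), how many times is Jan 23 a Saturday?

5

Track Jan 23's weekday year by year (advancing +1, or +2 across a Feb 29):
  2342: Fri  2343: Sat (+1) ✓  2344: Sun (+1)  2345: Tue (+2)  2346: Wed (+1)
  2347: Thu (+1)  2348: Fri (+1)  2349: Sun (+2)  2350: Mon (+1)  2351: Tue (+1)
  2352: Wed (+1)  2353: Fri (+2)  2354: Sat (+1) ✓  2355: Sun (+1)  … (4 more years) …
  2360: Sat (+1) ✓  2361: Mon (+2)  2362: Tue (+1)  2363: Wed (+1)  2364: Thu (+1)
  2365: Sat (+2) ✓  2366: Sun (+1)  2367: Mon (+1)  2368: Tue (+1)  2369: Thu (+2)
  2370: Fri (+1)  2371: Sat (+1) ✓  2372: Sun (+1)  2373: Tue (+2)
Saturday years: 2343, 2354, 2360, 2365, 2371 — 5 in total.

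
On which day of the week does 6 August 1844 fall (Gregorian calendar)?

Tuesday

January 1, 1844 is a Monday.
August 6 is day 219 of the year, i.e. 218 days after Jan 1.
218 mod 7 = 1, so advance 1 weekday from Monday: Tuesday.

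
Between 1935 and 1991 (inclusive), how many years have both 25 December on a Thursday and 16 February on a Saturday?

2

Check each year's weekday for 25 December and 16 February:
  1935: Wed/Sat  1936: Fri/Sun  1937: Sat/Tue  1938: Sun/Wed  1939: Mon/Thu  1940: Wed/Fri  1941: Thu/Sun  1942: Fri/Mon  1943: Sat/Tue  1944: Mon/Wed  1945: Tue/Fri  1946: Wed/Sat  1947: Thu/Sun  1948: Sat/Mon  …(29 more)…  1978: Mon/Thu  1979: Tue/Fri  1980: Thu/Sat ✓  1981: Fri/Mon  1982: Sat/Tue  1983: Sun/Wed  1984: Tue/Thu  1985: Wed/Sat  1986: Thu/Sun  1987: Fri/Mon  1988: Sun/Tue  1989: Mon/Thu  1990: Tue/Fri  1991: Wed/Sat
Both conditions hold in: 1952, 1980 — 2.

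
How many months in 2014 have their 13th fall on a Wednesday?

1

Check the 13th of each month of 2014: Jan 13: Mon, Feb 13: Thu, Mar 13: Thu, Apr 13: Sun, May 13: Tue, Jun 13: Fri, Jul 13: Sun, Aug 13: Wed, Sep 13: Sat, Oct 13: Mon, Nov 13: Thu, Dec 13: Sat.
Wednesday occurs in August — 1 month.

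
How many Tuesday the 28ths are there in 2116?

Check the 28th of each month of 2116: Jan 28: Tue, Feb 28: Fri, Mar 28: Sat, Apr 28: Tue, May 28: Thu, Jun 28: Sun, Jul 28: Tue, Aug 28: Fri, Sep 28: Mon, Oct 28: Wed, Nov 28: Sat, Dec 28: Mon.
Tuesday occurs in January, April, July — 3 months.

3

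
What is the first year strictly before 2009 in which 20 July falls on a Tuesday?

2004

From one year to the next, a fixed date's weekday advances by 1, or by 2 when a Feb 29 lies between the two dates.
2009: July 20 is Monday.
2008: Sunday (−1)
2007: Friday (−2)
2006: Thursday (−1)
2005: Wednesday (−1)
2004: Tuesday (−1)
20 July falls on a Tuesday in 2004.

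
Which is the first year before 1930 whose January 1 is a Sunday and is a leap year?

1928

Jan 1 advances by 2 weekdays after a leap year and by 1 after a common year.
1930: Jan 1 is Wednesday.
1929: Tuesday
1928: Sunday (leap)
1928 begins on a Sunday and is a leap year.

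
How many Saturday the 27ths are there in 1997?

Check the 27th of each month of 1997: Jan 27: Mon, Feb 27: Thu, Mar 27: Thu, Apr 27: Sun, May 27: Tue, Jun 27: Fri, Jul 27: Sun, Aug 27: Wed, Sep 27: Sat, Oct 27: Mon, Nov 27: Thu, Dec 27: Sat.
Saturday occurs in September, December — 2 months.

2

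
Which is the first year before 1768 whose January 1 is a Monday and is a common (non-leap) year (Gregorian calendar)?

Jan 1 advances by 2 weekdays after a leap year and by 1 after a common year.
1768: Jan 1 is Friday (leap).
1767: Thursday
1766: Wednesday
1765: Tuesday
1764: Sunday (leap)
1763: Saturday
1762: Friday
1761: Thursday
1760: Tuesday (leap)
1759: Monday
1759 begins on a Monday and is a common year.

1759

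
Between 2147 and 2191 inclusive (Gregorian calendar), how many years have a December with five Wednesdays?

20

December has 31 days; it has five Wednesdays when Wednesday falls among the first (month-length − 28) days — i.e. when December 1 is one of Wednesday/Tuesday/Monday.
December 1 by year: 2147:Fri 2148:Sun 2149:Mon✓ 2150:Tue✓ 2151:Wed✓ 2152:Fri 2153:Sat 2154:Sun 2155:Mon✓ 2156:Wed✓ 2157:Thu 2158:Fri 2159:Sat 2160:Mon✓ 2161:Tue✓ …(15 more)… 2177:Mon✓ 2178:Tue✓ 2179:Wed✓ 2180:Fri 2181:Sat 2182:Sun 2183:Mon✓ 2184:Wed✓ 2185:Thu 2186:Fri 2187:Sat 2188:Mon✓ 2189:Tue✓ 2190:Wed✓ 2191:Thu
Years with five Wednesdays: 2149, 2150, 2151, 2155, 2156, 2160, 2161, 2162, 2166, 2167, 2172, 2173, 2177, 2178, 2179, 2183, 2184, 2188, 2189, 2190 → 20.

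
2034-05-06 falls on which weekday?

January 1, 2034 is a Sunday.
May 6 is day 126 of the year, i.e. 125 days after Jan 1.
125 mod 7 = 6, so advance 6 weekdays from Sunday: Saturday.

Saturday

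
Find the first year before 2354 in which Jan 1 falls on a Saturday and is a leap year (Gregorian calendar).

2344

Jan 1 advances by 2 weekdays after a leap year and by 1 after a common year.
2354: Jan 1 is Friday.
2353: Thursday
2352: Tuesday (leap)
2351: Monday
2350: Sunday
2349: Saturday
2348: Thursday (leap)
2347: Wednesday
2346: Tuesday
2345: Monday
2344: Saturday (leap)
2344 begins on a Saturday and is a leap year.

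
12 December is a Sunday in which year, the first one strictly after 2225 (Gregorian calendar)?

2230

From one year to the next, a fixed date's weekday advances by 1, or by 2 when a Feb 29 lies between the two dates.
2225: December 12 is Monday.
2226: Tuesday (+1)
2227: Wednesday (+1)
2228: Friday (+2)
2229: Saturday (+1)
2230: Sunday (+1)
12 December falls on a Sunday in 2230.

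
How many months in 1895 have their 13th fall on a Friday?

2

Check the 13th of each month of 1895: Jan 13: Sun, Feb 13: Wed, Mar 13: Wed, Apr 13: Sat, May 13: Mon, Jun 13: Thu, Jul 13: Sat, Aug 13: Tue, Sep 13: Fri, Oct 13: Sun, Nov 13: Wed, Dec 13: Fri.
Friday occurs in September, December — 2 months.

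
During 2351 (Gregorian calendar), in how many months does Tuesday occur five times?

A month of length L has five Tuesdays iff its first Tuesday is on day ≤ L−28 (so day 1–3 in a 31-day month, 1–2 in a 30-day month, day 1 in a leap February).
Checking each month of 2351: Jan starts Mon (31d) ✓; Feb starts Thu (28d); Mar starts Thu (31d); Apr starts Sun (30d); May starts Tue (31d) ✓; Jun starts Fri (30d); Jul starts Sun (31d) ✓; Aug starts Wed (31d); Sep starts Sat (30d); Oct starts Mon (31d) ✓; Nov starts Thu (30d); Dec starts Sat (31d).
Five-Tuesday months: January, May, July, October → 4.

4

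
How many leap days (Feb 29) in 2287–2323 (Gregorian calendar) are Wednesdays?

Leap years in 2287–2323: 8 of them.
Feb 29 weekday advances by 5 (mod 7) from one leap year to the next four years later (or differs when a century non-leap intervenes).
Leap-day weekdays: 2288:Wed✓ 2292:Mon 2296:Sat 2304:Mon 2308:Sat 2312:Thu 2316:Tue 2320:Sun
Wednesday: 2288 → 1.

1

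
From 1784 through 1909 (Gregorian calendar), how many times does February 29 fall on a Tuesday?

Leap years in 1784–1909: 30 of them.
Feb 29 weekday advances by 5 (mod 7) from one leap year to the next four years later (or differs when a century non-leap intervenes).
Leap-day weekdays: 1784:Sun 1788:Fri 1792:Wed 1796:Mon 1804:Wed 1808:Mon 1812:Sat 1816:Thu 1820:Tue✓ 1824:Sun 1828:Fri 1832:Wed 1836:Mon …(4 more)… 1856:Fri 1860:Wed 1864:Mon 1868:Sat 1872:Thu 1876:Tue✓ 1880:Sun 1884:Fri 1888:Wed 1892:Mon 1896:Sat 1904:Mon 1908:Sat
Tuesday: 1820, 1848, 1876 → 3.

3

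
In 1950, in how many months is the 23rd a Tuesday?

1

Check the 23rd of each month of 1950: Jan 23: Mon, Feb 23: Thu, Mar 23: Thu, Apr 23: Sun, May 23: Tue, Jun 23: Fri, Jul 23: Sun, Aug 23: Wed, Sep 23: Sat, Oct 23: Mon, Nov 23: Thu, Dec 23: Sat.
Tuesday occurs in May — 1 month.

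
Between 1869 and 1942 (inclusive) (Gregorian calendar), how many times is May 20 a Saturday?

11

Track May 20's weekday year by year (advancing +1, or +2 across a Feb 29):
  1869: Thu  1870: Fri (+1)  1871: Sat (+1) ✓  1872: Mon (+2)  1873: Tue (+1)
  1874: Wed (+1)  1875: Thu (+1)  1876: Sat (+2) ✓  1877: Sun (+1)  1878: Mon (+1)
  1879: Tue (+1)  1880: Thu (+2)  1881: Fri (+1)  1882: Sat (+1) ✓  … (46 more years) …
  1929: Mon (+1)  1930: Tue (+1)  1931: Wed (+1)  1932: Fri (+2)  1933: Sat (+1) ✓
  1934: Sun (+1)  1935: Mon (+1)  1936: Wed (+2)  1937: Thu (+1)  1938: Fri (+1)
  1939: Sat (+1) ✓  1940: Mon (+2)  1941: Tue (+1)  1942: Wed (+1)
Saturday years: 1871, 1876, 1882, 1893, 1899, 1905, 1911, 1916, 1922, 1933, 1939 — 11 in total.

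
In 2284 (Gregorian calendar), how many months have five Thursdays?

A month of length L has five Thursdays iff its first Thursday is on day ≤ L−28 (so day 1–3 in a 31-day month, 1–2 in a 30-day month, day 1 in a leap February).
Checking each month of 2284: Jan starts Tue (31d) ✓; Feb starts Fri (29d); Mar starts Sat (31d); Apr starts Tue (30d); May starts Thu (31d) ✓; Jun starts Sun (30d); Jul starts Tue (31d) ✓; Aug starts Fri (31d); Sep starts Mon (30d); Oct starts Wed (31d) ✓; Nov starts Sat (30d); Dec starts Mon (31d).
Five-Thursday months: January, May, July, October → 4.

4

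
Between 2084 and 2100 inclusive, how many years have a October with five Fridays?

8

October has 31 days; it has five Fridays when Friday falls among the first (month-length − 28) days — i.e. when October 1 is one of Friday/Thursday/Wednesday.
October 1 by year: 2084:Sun 2085:Mon 2086:Tue 2087:Wed✓ 2088:Fri✓ 2089:Sat 2090:Sun 2091:Mon 2092:Wed✓ 2093:Thu✓ 2094:Fri✓ 2095:Sat 2096:Mon 2097:Tue 2098:Wed✓ 2099:Thu✓ 2100:Fri✓
Years with five Fridays: 2087, 2088, 2092, 2093, 2094, 2098, 2099, 2100 → 8.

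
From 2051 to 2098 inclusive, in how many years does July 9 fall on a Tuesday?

Track July 9's weekday year by year (advancing +1, or +2 across a Feb 29):
  2051: Sun  2052: Tue (+2) ✓  2053: Wed (+1)  2054: Thu (+1)  2055: Fri (+1)
  2056: Sun (+2)  2057: Mon (+1)  2058: Tue (+1) ✓  2059: Wed (+1)  2060: Fri (+2)
  2061: Sat (+1)  2062: Sun (+1)  2063: Mon (+1)  2064: Wed (+2)  … (20 more years) …
  2085: Mon (+1)  2086: Tue (+1) ✓  2087: Wed (+1)  2088: Fri (+2)  2089: Sat (+1)
  2090: Sun (+1)  2091: Mon (+1)  2092: Wed (+2)  2093: Thu (+1)  2094: Fri (+1)
  2095: Sat (+1)  2096: Mon (+2)  2097: Tue (+1) ✓  2098: Wed (+1)
Tuesday years: 2052, 2058, 2069, 2075, 2080, 2086, 2097 — 7 in total.

7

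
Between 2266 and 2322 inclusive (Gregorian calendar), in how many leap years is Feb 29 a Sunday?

Leap years in 2266–2322: 13 of them.
Feb 29 weekday advances by 5 (mod 7) from one leap year to the next four years later (or differs when a century non-leap intervenes).
Leap-day weekdays: 2268:Sat 2272:Thu 2276:Tue 2280:Sun✓ 2284:Fri 2288:Wed 2292:Mon 2296:Sat 2304:Mon 2308:Sat 2312:Thu 2316:Tue 2320:Sun✓
Sunday: 2280, 2320 → 2.

2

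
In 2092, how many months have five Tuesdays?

5

A month of length L has five Tuesdays iff its first Tuesday is on day ≤ L−28 (so day 1–3 in a 31-day month, 1–2 in a 30-day month, day 1 in a leap February).
Checking each month of 2092: Jan starts Tue (31d) ✓; Feb starts Fri (29d); Mar starts Sat (31d); Apr starts Tue (30d) ✓; May starts Thu (31d); Jun starts Sun (30d); Jul starts Tue (31d) ✓; Aug starts Fri (31d); Sep starts Mon (30d) ✓; Oct starts Wed (31d); Nov starts Sat (30d); Dec starts Mon (31d) ✓.
Five-Tuesday months: January, April, July, September, December → 5.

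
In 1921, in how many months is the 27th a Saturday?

Check the 27th of each month of 1921: Jan 27: Thu, Feb 27: Sun, Mar 27: Sun, Apr 27: Wed, May 27: Fri, Jun 27: Mon, Jul 27: Wed, Aug 27: Sat, Sep 27: Tue, Oct 27: Thu, Nov 27: Sun, Dec 27: Tue.
Saturday occurs in August — 1 month.

1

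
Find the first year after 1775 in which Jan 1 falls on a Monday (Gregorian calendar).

1776

Jan 1 advances by 2 weekdays after a leap year and by 1 after a common year.
1775: Jan 1 is Sunday.
1776: Monday (leap)
1776 begins on a Monday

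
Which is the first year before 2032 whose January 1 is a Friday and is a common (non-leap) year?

Jan 1 advances by 2 weekdays after a leap year and by 1 after a common year.
2032: Jan 1 is Thursday (leap).
2031: Wednesday
2030: Tuesday
2029: Monday
2028: Saturday (leap)
2027: Friday
2027 begins on a Friday and is a common year.

2027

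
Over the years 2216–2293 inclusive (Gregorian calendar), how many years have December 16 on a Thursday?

Track December 16's weekday year by year (advancing +1, or +2 across a Feb 29):
  2216: Mon  2217: Tue (+1)  2218: Wed (+1)  2219: Thu (+1) ✓  2220: Sat (+2)
  2221: Sun (+1)  2222: Mon (+1)  2223: Tue (+1)  2224: Thu (+2) ✓  2225: Fri (+1)
  2226: Sat (+1)  2227: Sun (+1)  2228: Tue (+2)  2229: Wed (+1)  … (50 more years) …
  2280: Thu (+2) ✓  2281: Fri (+1)  2282: Sat (+1)  2283: Sun (+1)  2284: Tue (+2)
  2285: Wed (+1)  2286: Thu (+1) ✓  2287: Fri (+1)  2288: Sun (+2)  2289: Mon (+1)
  2290: Tue (+1)  2291: Wed (+1)  2292: Fri (+2)  2293: Sat (+1)
Thursday years: 2219, 2224, 2230, 2241, 2247, 2252, 2258, 2269, 2275, 2280, 2286 — 11 in total.

11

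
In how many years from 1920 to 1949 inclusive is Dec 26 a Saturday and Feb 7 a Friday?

1

Check each year's weekday for Dec 26 and Feb 7:
  1920: Sun/Sat  1921: Mon/Mon  1922: Tue/Tue  1923: Wed/Wed  1924: Fri/Thu  1925: Sat/Sat  1926: Sun/Sun  1927: Mon/Mon  1928: Wed/Tue  1929: Thu/Thu  1930: Fri/Fri  1931: Sat/Sat  1932: Mon/Sun  1933: Tue/Tue  1934: Wed/Wed  1935: Thu/Thu  1936: Sat/Fri ✓  1937: Sun/Sun  1938: Mon/Mon  1939: Tue/Tue  1940: Thu/Wed  1941: Fri/Fri  1942: Sat/Sat  1943: Sun/Sun  1944: Tue/Mon  1945: Wed/Wed  1946: Thu/Thu  1947: Fri/Fri  1948: Sun/Sat  1949: Mon/Mon
Both conditions hold in: 1936 — 1.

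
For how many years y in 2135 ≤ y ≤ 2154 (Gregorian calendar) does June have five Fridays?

6

June has 30 days; it has five Fridays when Friday falls among the first (month-length − 28) days — i.e. when June 1 is one of Friday/Thursday.
June 1 by year: 2135:Wed 2136:Fri✓ 2137:Sat 2138:Sun 2139:Mon 2140:Wed 2141:Thu✓ 2142:Fri✓ 2143:Sat 2144:Mon 2145:Tue 2146:Wed 2147:Thu✓ 2148:Sat 2149:Sun 2150:Mon 2151:Tue 2152:Thu✓ 2153:Fri✓ 2154:Sat
Years with five Fridays: 2136, 2141, 2142, 2147, 2152, 2153 → 6.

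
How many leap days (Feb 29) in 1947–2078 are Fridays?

5

Leap years in 1947–2078: 33 of them.
Feb 29 weekday advances by 5 (mod 7) from one leap year to the next four years later (or differs when a century non-leap intervenes).
Leap-day weekdays: 1948:Sun 1952:Fri✓ 1956:Wed 1960:Mon 1964:Sat 1968:Thu 1972:Tue 1976:Sun 1980:Fri✓ 1984:Wed 1988:Mon 1992:Sat 1996:Thu …(7 more)… 2028:Tue 2032:Sun 2036:Fri✓ 2040:Wed 2044:Mon 2048:Sat 2052:Thu 2056:Tue 2060:Sun 2064:Fri✓ 2068:Wed 2072:Mon 2076:Sat
Friday: 1952, 1980, 2008, 2036, 2064 → 5.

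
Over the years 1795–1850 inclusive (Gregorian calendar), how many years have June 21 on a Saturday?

Track June 21's weekday year by year (advancing +1, or +2 across a Feb 29):
  1795: Sun  1796: Tue (+2)  1797: Wed (+1)  1798: Thu (+1)  1799: Fri (+1)
  1800: Sat (+1) ✓  1801: Sun (+1)  1802: Mon (+1)  1803: Tue (+1)  1804: Thu (+2)
  1805: Fri (+1)  1806: Sat (+1) ✓  1807: Sun (+1)  1808: Tue (+2)  … (28 more years) …
  1837: Wed (+1)  1838: Thu (+1)  1839: Fri (+1)  1840: Sun (+2)  1841: Mon (+1)
  1842: Tue (+1)  1843: Wed (+1)  1844: Fri (+2)  1845: Sat (+1) ✓  1846: Sun (+1)
  1847: Mon (+1)  1848: Wed (+2)  1849: Thu (+1)  1850: Fri (+1)
Saturday years: 1800, 1806, 1817, 1823, 1828, 1834, 1845 — 7 in total.

7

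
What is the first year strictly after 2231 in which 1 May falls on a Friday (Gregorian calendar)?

2235

From one year to the next, a fixed date's weekday advances by 1, or by 2 when a Feb 29 lies between the two dates.
2231: May 1 is Sunday.
2232: Tuesday (+2)
2233: Wednesday (+1)
2234: Thursday (+1)
2235: Friday (+1)
1 May falls on a Friday in 2235.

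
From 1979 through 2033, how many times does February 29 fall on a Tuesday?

Leap years in 1979–2033: 14 of them.
Feb 29 weekday advances by 5 (mod 7) from one leap year to the next four years later (or differs when a century non-leap intervenes).
Leap-day weekdays: 1980:Fri 1984:Wed 1988:Mon 1992:Sat 1996:Thu 2000:Tue✓ 2004:Sun 2008:Fri 2012:Wed 2016:Mon 2020:Sat 2024:Thu 2028:Tue✓ 2032:Sun
Tuesday: 2000, 2028 → 2.

2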